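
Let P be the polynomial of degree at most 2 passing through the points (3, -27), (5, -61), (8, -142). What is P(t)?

Write P(t) = at^2 + bt + c. Substituting each data point gives a linear system:
  9a + 3b + c = -27
  25a + 5b + c = -61
  64a + 8b + c = -142
Solving the system yields a = -2, b = -1, c = -6.
So P(t) = -2t^2 - t - 6.
Check: P(8) = -142. ✓

P(t) = -2t^2 - t - 6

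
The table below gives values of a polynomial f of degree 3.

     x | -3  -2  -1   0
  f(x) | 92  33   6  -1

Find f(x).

Write f(x) = ax^3 + bx^2 + cx + d. Substituting each data point gives a linear system:
  -27a + 9b - 3c + d = 92
  -8a + 4b - 2c + d = 33
  -a + b - c + d = 6
  d = -1
Solving the system yields a = -2, b = 4, c = -1, d = -1.
So f(x) = -2x^3 + 4x^2 - x - 1.
Check: f(-1) = 6. ✓

f(x) = -2x^3 + 4x^2 - x - 1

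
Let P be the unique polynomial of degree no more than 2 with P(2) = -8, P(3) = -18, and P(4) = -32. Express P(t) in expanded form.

P(t) = -2t^2

Write P(t) = at^2 + bt + c. Substituting each data point gives a linear system:
  4a + 2b + c = -8
  9a + 3b + c = -18
  16a + 4b + c = -32
Solving the system yields a = -2, b = 0, c = 0.
So P(t) = -2t².
Check: P(2) = -8. ✓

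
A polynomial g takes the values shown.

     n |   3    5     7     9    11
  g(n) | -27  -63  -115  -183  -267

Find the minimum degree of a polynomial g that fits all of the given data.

Forward differences of the values at n = 3, 5, 7, 9, 11:
  g  : -27  -63  -115  -183  -267
  Δ  : -36  -52  -68  -84
  Δ^2: -16  -16  -16
  Δ^3: 0  0
  Δ^4: 0
The second differences are constant (-16) and nonzero, while all higher differences vanish, so the minimal degree is 2.

2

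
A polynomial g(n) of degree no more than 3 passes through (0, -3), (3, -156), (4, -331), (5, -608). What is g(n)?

g(n) = -4n^3 - 3n^2 - 6n - 3

Using the Lagrange interpolation formula with nodes 0, 3, 4, 5:
  L_0(n) = (n - 3)(n - 4)(n - 5) / -60
  L_1(n) = n(n - 4)(n - 5) / 6
  L_2(n) = n(n - 3)(n - 5) / -4
  L_3(n) = n(n - 3)(n - 4) / 10
Then g(n) = -3·L_0(n) - 156·L_1(n) - 331·L_2(n) - 608·L_3(n).
Expanding and collecting terms gives g(n) = -4n³ - 3n² - 6n - 3.
Check: g(3) = -156. ✓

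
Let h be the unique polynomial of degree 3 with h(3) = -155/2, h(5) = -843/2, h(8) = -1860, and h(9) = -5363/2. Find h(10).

-3714

Using the Lagrange interpolation formula with nodes 3, 5, 8, 9:
  L_0(n) = (n - 5)(n - 8)(n - 9) / -60
  L_1(n) = (n - 3)(n - 8)(n - 9) / 24
  L_2(n) = (n - 3)(n - 5)(n - 9) / -15
  L_3(n) = (n - 3)(n - 5)(n - 8) / 24
Then h(n) = -155/2·L_0(n) - 843/2·L_1(n) - 1860·L_2(n) - 5363/2·L_3(n).
Expanding and collecting terms gives h(n) = -4n³ + (5/2)n² + 4n - 4.
Evaluating at n = 10: h(10) = -3714.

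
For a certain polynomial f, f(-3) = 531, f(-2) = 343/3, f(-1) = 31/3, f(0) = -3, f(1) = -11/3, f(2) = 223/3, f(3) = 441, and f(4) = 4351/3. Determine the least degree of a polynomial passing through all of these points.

4

Forward differences of the values at x = -3, -2, -1, 0, 1, 2, 3, 4:
  f  : 531  343/3  31/3  -3  -11/3  223/3  441  4351/3
  Δ  : -1250/3  -104  -40/3  -2/3  78  1100/3  3028/3
  Δ^2: 938/3  272/3  38/3  236/3  866/3  1928/3
  Δ^3: -222  -78  66  210  354
  Δ^4: 144  144  144  144
  Δ^5: 0  0  0
  Δ^6: 0  0
  Δ^7: 0
The fourth differences are constant (144) and nonzero, while all higher differences vanish, so the minimal degree is 4.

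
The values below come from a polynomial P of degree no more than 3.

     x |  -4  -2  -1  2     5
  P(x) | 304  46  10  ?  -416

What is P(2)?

-14

The 4 known points determine the degree-3 polynomial uniquely.
Write P(x) = ax^3 + bx^2 + cx + d. Substituting each data point gives a linear system:
  -64a + 16b - 4c + d = 304
  -8a + 4b - 2c + d = 46
  -a + b - c + d = 10
  125a + 25b + 5c + d = -416
Solving the system yields a = -4, b = 3, c = 1, d = 4.
So P(x) = -4x^3 + 3x^2 + x + 4.
Then P(2) = -14.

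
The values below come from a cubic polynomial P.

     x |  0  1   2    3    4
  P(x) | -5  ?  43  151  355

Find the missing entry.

The 4 known points determine the degree-3 polynomial uniquely.
Write P(x) = ax^3 + bx^2 + cx + d. Substituting each data point gives a linear system:
  d = -5
  8a + 4b + 2c + d = 43
  27a + 9b + 3c + d = 151
  64a + 16b + 4c + d = 355
Solving the system yields a = 5, b = 3, c = -2, d = -5.
So P(x) = 5x³ + 3x² - 2x - 5.
Then P(1) = 1.

1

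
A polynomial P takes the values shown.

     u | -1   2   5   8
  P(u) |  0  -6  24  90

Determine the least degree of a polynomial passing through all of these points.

Forward differences of the values at u = -1, 2, 5, 8:
  P  : 0  -6  24  90
  Δ  : -6  30  66
  Δ^2: 36  36
  Δ^3: 0
The second differences are constant (36) and nonzero, while all higher differences vanish, so the minimal degree is 2.

2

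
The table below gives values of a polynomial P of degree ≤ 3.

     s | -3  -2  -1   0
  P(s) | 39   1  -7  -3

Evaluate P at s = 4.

Forward differences of the values at s = -3, -2, -1, 0:
  P  : 39  1  -7  -3
  Δ  : -38  -8  4
  Δ^2: 30  12
  Δ^3: -18
The third differences are constant, confirming degree 3.
Interpolating (Newton forward form) and evaluating at s = 4 gives P(4) = -227.

-227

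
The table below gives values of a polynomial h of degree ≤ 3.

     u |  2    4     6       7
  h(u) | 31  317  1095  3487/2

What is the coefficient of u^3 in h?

5

Write h(u) = au^3 + bu^2 + cu + d. Substituting each data point gives a linear system:
  8a + 4b + 2c + d = 31
  64a + 16b + 4c + d = 317
  216a + 36b + 6c + d = 1095
  343a + 49b + 7c + d = 3487/2
Solving the system yields a = 5, b = 3/2, c = -6, d = -3.
So h(u) = 5u³ + (3/2)u² - 6u - 3.
The leading coefficient is 5.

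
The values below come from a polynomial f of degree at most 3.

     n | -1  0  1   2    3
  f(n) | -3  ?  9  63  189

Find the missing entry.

-3

On equispaced nodes a degree-3 polynomial has vanishing fourth forward difference, so
  f(-1) - 4·f(0) + 6·f(1) - 4·f(2) + f(3) = 0.
Substituting the known values and solving for f(0):
  -4·f(0) = 12
  f(0) = -3.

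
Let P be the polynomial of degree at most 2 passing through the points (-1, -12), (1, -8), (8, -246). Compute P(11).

Write P(u) = au^2 + bu + c. Substituting each data point gives a linear system:
  a - b + c = -12
  a + b + c = -8
  64a + 8b + c = -246
Solving the system yields a = -4, b = 2, c = -6.
So P(u) = -4u^2 + 2u - 6.
Then P(11) = -468.

-468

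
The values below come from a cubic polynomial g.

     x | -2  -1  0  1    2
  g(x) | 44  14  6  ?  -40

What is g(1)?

-4

On equispaced nodes a degree-3 polynomial has vanishing fourth forward difference, so
  g(-2) - 4·g(-1) + 6·g(0) - 4·g(1) + g(2) = 0.
Substituting the known values and solving for g(1):
  -4·g(1) = 16
  g(1) = -4.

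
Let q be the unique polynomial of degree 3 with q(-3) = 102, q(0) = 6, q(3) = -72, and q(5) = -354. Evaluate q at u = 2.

-18

Write q(u) = au^3 + bu^2 + cu + d. Substituting each data point gives a linear system:
  -27a + 9b - 3c + d = 102
  d = 6
  27a + 9b + 3c + d = -72
  125a + 25b + 5c + d = -354
Solving the system yields a = -3, b = 1, c = -2, d = 6.
So q(u) = -3u^3 + u^2 - 2u + 6.
Then q(2) = -18.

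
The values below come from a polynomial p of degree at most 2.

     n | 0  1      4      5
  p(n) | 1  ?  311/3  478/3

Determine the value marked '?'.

The 3 known points determine the degree-2 polynomial uniquely.
Write p(n) = an^2 + bn + c. Substituting each data point gives a linear system:
  c = 1
  16a + 4b + c = 311/3
  25a + 5b + c = 478/3
Solving the system yields a = 6, b = 5/3, c = 1.
So p(n) = 6n² + (5/3)n + 1.
Then p(1) = 26/3.

26/3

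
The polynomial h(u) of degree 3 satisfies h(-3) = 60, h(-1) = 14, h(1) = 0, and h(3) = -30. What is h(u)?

Using the Lagrange interpolation formula with nodes -3, -1, 1, 3:
  L_0(u) = (u + 1)(u - 1)(u - 3) / -48
  L_1(u) = (u + 3)(u - 1)(u - 3) / 16
  L_2(u) = (u + 3)(u + 1)(u - 3) / -16
  L_3(u) = (u + 3)(u + 1)(u - 1) / 48
Then h(u) = 60·L_0(u) + 14·L_1(u) + 0·L_2(u) - 30·L_3(u).
Expanding and collecting terms gives h(u) = -u^3 + u^2 - 6u + 6.
Check: h(1) = 0. ✓

h(u) = -u^3 + u^2 - 6u + 6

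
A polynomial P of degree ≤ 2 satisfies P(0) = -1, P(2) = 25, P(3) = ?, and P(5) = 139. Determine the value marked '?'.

The 3 known points determine the degree-2 polynomial uniquely.
Write P(u) = au^2 + bu + c. Substituting each data point gives a linear system:
  c = -1
  4a + 2b + c = 25
  25a + 5b + c = 139
Solving the system yields a = 5, b = 3, c = -1.
So P(u) = 5u² + 3u - 1.
Then P(3) = 53.

53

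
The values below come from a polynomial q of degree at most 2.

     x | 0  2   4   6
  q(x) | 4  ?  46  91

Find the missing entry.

17

On equispaced nodes a degree-2 polynomial has vanishing third forward difference, so
  - q(0) + 3·q(2) - 3·q(4) + q(6) = 0.
Substituting the known values and solving for q(2):
  3·q(2) = 51
  q(2) = 17.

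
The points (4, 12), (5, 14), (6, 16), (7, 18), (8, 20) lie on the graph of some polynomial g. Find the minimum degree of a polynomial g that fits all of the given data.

1

Forward differences of the values at t = 4, 5, 6, 7, 8:
  g  : 12  14  16  18  20
  Δ  : 2  2  2  2
  Δ^2: 0  0  0
  Δ^3: 0  0
  Δ^4: 0
The first differences are constant (2) and nonzero, while all higher differences vanish, so the minimal degree is 1.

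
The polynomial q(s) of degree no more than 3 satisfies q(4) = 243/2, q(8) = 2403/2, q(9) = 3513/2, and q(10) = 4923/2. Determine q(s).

Using the Lagrange interpolation formula with nodes 4, 8, 9, 10:
  L_0(s) = (s - 8)(s - 9)(s - 10) / -120
  L_1(s) = (s - 4)(s - 9)(s - 10) / 8
  L_2(s) = (s - 4)(s - 8)(s - 10) / -5
  L_3(s) = (s - 4)(s - 8)(s - 9) / 12
Then q(s) = 243/2·L_0(s) + 2403/2·L_1(s) + 3513/2·L_2(s) + 4923/2·L_3(s).
Expanding and collecting terms gives q(s) = 3s³ - 6s² + 6s + 3/2.
Check: q(8) = 2403/2. ✓

q(s) = 3s^3 - 6s^2 + 6s + 3/2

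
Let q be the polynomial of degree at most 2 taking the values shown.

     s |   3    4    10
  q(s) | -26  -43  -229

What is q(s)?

q(s) = -2s^2 - 3s + 1

Using the Lagrange interpolation formula with nodes 3, 4, 10:
  L_0(s) = (s - 4)(s - 10) / 7
  L_1(s) = (s - 3)(s - 10) / -6
  L_2(s) = (s - 3)(s - 4) / 42
Then q(s) = -26·L_0(s) - 43·L_1(s) - 229·L_2(s).
Expanding and collecting terms gives q(s) = -2s^2 - 3s + 1.
Check: q(10) = -229. ✓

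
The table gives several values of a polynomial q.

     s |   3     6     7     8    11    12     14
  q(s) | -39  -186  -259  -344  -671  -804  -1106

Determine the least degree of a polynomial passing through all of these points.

2

Divided differences on the nodes 3, 6, 7, 8, 11, 12, 14:
  order 0: -39  -186  -259  -344  -671  -804  -1106
  order 1: -49  -73  -85  -109  -133  -151
  order 2: -6  -6  -6  -6  -6
  order 3: 0  0  0  0
  order 4: 0  0  0
  order 5: 0  0
  order 6: 0
The order-2 divided differences are all -6 (nonzero) and every higher order vanishes, so the data lies on a polynomial of degree exactly 2.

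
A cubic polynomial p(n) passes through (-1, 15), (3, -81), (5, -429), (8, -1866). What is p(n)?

Write p(n) = an^3 + bn^2 + cn + d. Substituting each data point gives a linear system:
  -a + b - c + d = 15
  27a + 9b + 3c + d = -81
  125a + 25b + 5c + d = -429
  512a + 64b + 8c + d = -1866
Solving the system yields a = -4, b = 3, c = -2, d = 6.
So p(n) = -4n³ + 3n² - 2n + 6.
Check: p(-1) = 15. ✓

p(n) = -4n^3 + 3n^2 - 2n + 6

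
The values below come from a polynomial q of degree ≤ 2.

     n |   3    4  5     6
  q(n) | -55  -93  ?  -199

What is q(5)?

-141

On equispaced nodes a degree-2 polynomial has vanishing third forward difference, so
  - q(3) + 3·q(4) - 3·q(5) + q(6) = 0.
Substituting the known values and solving for q(5):
  -3·q(5) = 423
  q(5) = -141.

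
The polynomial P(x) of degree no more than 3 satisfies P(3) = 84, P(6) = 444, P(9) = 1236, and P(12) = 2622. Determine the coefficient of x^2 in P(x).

Write P(x) = ax^3 + bx^2 + cx + d. Substituting each data point gives a linear system:
  27a + 9b + 3c + d = 84
  216a + 36b + 6c + d = 444
  729a + 81b + 9c + d = 1236
  1728a + 144b + 12c + d = 2622
Solving the system yields a = 1, b = 6, c = 3, d = -6.
So P(x) = x^3 + 6x^2 + 3x - 6.
The coefficient of x^2 is 6.

6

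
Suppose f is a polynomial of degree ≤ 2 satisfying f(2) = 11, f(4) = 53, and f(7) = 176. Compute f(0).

Using the Lagrange interpolation formula with nodes 2, 4, 7:
  L_0(t) = (t - 4)(t - 7) / 10
  L_1(t) = (t - 2)(t - 7) / -6
  L_2(t) = (t - 2)(t - 4) / 15
Then f(t) = 11·L_0(t) + 53·L_1(t) + 176·L_2(t).
Expanding and collecting terms gives f(t) = 4t^2 - 3t + 1.
Evaluating at t = 0: f(0) = 1.

1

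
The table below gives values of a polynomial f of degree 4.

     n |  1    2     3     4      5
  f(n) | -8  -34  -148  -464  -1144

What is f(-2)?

-38

Forward differences of the values at n = 1, 2, 3, 4, 5:
  f  : -8  -34  -148  -464  -1144
  Δ  : -26  -114  -316  -680
  Δ^2: -88  -202  -364
  Δ^3: -114  -162
  Δ^4: -48
The fourth differences are constant, confirming degree 4.
Interpolating (Newton forward form) and evaluating at n = -2 gives f(-2) = -38.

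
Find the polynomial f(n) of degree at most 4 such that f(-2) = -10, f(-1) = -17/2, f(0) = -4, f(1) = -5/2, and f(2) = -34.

Write f(n) = an^4 + bn^3 + cn^2 + dn + e. Substituting each data point gives a linear system:
  16a - 8b + 4c - 2d + e = -10
  a - b + c - d + e = -17/2
  e = -4
  a + b + c + d + e = -5/2
  16a + 8b + 4c + 2d + e = -34
Solving the system yields a = -1, b = -3, c = -1/2, d = 6, e = -4.
So f(n) = -n^4 - 3n^3 - (1/2)n^2 + 6n - 4.
Check: f(0) = -4. ✓

f(n) = -n^4 - 3n^3 - (1/2)n^2 + 6n - 4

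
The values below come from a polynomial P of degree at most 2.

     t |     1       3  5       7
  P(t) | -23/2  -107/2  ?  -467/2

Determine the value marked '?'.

On equispaced nodes a degree-2 polynomial has vanishing third forward difference, so
  - P(1) + 3·P(3) - 3·P(5) + P(7) = 0.
Substituting the known values and solving for P(5):
  -3·P(5) = 765/2
  P(5) = -255/2.

-255/2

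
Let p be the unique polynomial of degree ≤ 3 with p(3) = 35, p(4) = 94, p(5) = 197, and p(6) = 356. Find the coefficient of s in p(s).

Write p(s) = as^3 + bs^2 + cs + d. Substituting each data point gives a linear system:
  27a + 9b + 3c + d = 35
  64a + 16b + 4c + d = 94
  125a + 25b + 5c + d = 197
  216a + 36b + 6c + d = 356
Solving the system yields a = 2, b = -2, c = -1, d = 2.
So p(s) = 2s^3 - 2s^2 - s + 2.
The coefficient of s is -1.

-1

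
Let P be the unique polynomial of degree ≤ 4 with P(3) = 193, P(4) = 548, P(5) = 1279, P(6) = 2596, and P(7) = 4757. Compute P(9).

Write P(x) = ax^4 + bx^3 + cx^2 + dx + e. Substituting each data point gives a linear system:
  81a + 27b + 9c + 3d + e = 193
  256a + 64b + 16c + 4d + e = 548
  625a + 125b + 25c + 5d + e = 1279
  1296a + 216b + 36c + 6d + e = 2596
  2401a + 343b + 49c + 7d + e = 4757
Solving the system yields a = 2, b = -1, c = 6, d = 0, e = 4.
So P(x) = 2x^4 - x^3 + 6x^2 + 4.
Then P(9) = 12883.

12883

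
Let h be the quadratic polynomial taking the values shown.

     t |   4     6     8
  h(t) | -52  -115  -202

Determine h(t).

Write h(t) = at^2 + bt + c. Substituting each data point gives a linear system:
  16a + 4b + c = -52
  36a + 6b + c = -115
  64a + 8b + c = -202
Solving the system yields a = -3, b = -3/2, c = 2.
So h(t) = -3t^2 - (3/2)t + 2.
Check: h(8) = -202. ✓

h(t) = -3t^2 - (3/2)t + 2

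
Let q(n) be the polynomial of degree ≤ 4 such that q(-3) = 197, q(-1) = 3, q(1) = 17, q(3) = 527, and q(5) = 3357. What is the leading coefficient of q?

Write q(n) = an^4 + bn^3 + cn^2 + dn + e. Substituting each data point gives a linear system:
  81a - 27b + 9c - 3d + e = 197
  a - b + c - d + e = 3
  a + b + c + d + e = 17
  81a + 27b + 9c + 3d + e = 527
  625a + 125b + 25c + 5d + e = 3357
Solving the system yields a = 4, b = 6, c = 4, d = 1, e = 2.
So q(n) = 4n⁴ + 6n³ + 4n² + n + 2.
The leading coefficient is 4.

4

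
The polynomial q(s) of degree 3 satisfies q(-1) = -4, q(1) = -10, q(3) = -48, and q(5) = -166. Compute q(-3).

Write q(s) = as^3 + bs^2 + cs + d. Substituting each data point gives a linear system:
  -a + b - c + d = -4
  a + b + c + d = -10
  27a + 9b + 3c + d = -48
  125a + 25b + 5c + d = -166
Solving the system yields a = -1, b = -1, c = -2, d = -6.
So q(s) = -s³ - s² - 2s - 6.
Then q(-3) = 18.

18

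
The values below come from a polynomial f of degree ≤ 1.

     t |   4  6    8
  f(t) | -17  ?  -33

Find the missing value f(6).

-25

The 2 known points determine the degree-1 polynomial uniquely.
Write f(t) = at + b. Substituting each data point gives a linear system:
  4a + b = -17
  8a + b = -33
Solving the system yields a = -4, b = -1.
So f(t) = -4t - 1.
Then f(6) = -25.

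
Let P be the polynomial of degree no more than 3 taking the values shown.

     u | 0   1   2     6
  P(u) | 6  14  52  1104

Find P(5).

Write P(u) = au^3 + bu^2 + cu + d. Substituting each data point gives a linear system:
  d = 6
  a + b + c + d = 14
  8a + 4b + 2c + d = 52
  216a + 36b + 6c + d = 1104
Solving the system yields a = 5, b = 0, c = 3, d = 6.
So P(u) = 5u^3 + 3u + 6.
Then P(5) = 646.

646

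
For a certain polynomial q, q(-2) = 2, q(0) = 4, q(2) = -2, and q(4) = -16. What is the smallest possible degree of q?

Forward differences of the values at n = -2, 0, 2, 4:
  q  : 2  4  -2  -16
  Δ  : 2  -6  -14
  Δ^2: -8  -8
  Δ^3: 0
The second differences are constant (-8) and nonzero, while all higher differences vanish, so the minimal degree is 2.

2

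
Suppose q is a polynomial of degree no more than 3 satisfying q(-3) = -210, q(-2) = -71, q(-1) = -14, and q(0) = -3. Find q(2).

25

Write q(x) = ax^3 + bx^2 + cx + d. Substituting each data point gives a linear system:
  -27a + 9b - 3c + d = -210
  -8a + 4b - 2c + d = -71
  -a + b - c + d = -14
  d = -3
Solving the system yields a = 6, b = -5, c = 0, d = -3.
So q(x) = 6x³ - 5x² - 3.
Then q(2) = 25.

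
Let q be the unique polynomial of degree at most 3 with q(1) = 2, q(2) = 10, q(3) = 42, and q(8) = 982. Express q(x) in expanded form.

q(x) = 2x^3 - 6x + 6

Write q(x) = ax^3 + bx^2 + cx + d. Substituting each data point gives a linear system:
  a + b + c + d = 2
  8a + 4b + 2c + d = 10
  27a + 9b + 3c + d = 42
  512a + 64b + 8c + d = 982
Solving the system yields a = 2, b = 0, c = -6, d = 6.
So q(x) = 2x³ - 6x + 6.
Check: q(1) = 2. ✓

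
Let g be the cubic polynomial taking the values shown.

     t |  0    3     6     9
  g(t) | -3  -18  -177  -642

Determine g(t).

g(t) = -t^3 + t^2 + t - 3

Write g(t) = at^3 + bt^2 + ct + d. Substituting each data point gives a linear system:
  d = -3
  27a + 9b + 3c + d = -18
  216a + 36b + 6c + d = -177
  729a + 81b + 9c + d = -642
Solving the system yields a = -1, b = 1, c = 1, d = -3.
So g(t) = -t^3 + t^2 + t - 3.
Check: g(9) = -642. ✓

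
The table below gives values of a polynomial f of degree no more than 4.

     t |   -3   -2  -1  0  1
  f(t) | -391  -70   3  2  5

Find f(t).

f(t) = -4t^4 + 5t^3 + 6t^2 - 4t + 2

Write f(t) = at^4 + bt^3 + ct^2 + dt + e. Substituting each data point gives a linear system:
  81a - 27b + 9c - 3d + e = -391
  16a - 8b + 4c - 2d + e = -70
  a - b + c - d + e = 3
  e = 2
  a + b + c + d + e = 5
Solving the system yields a = -4, b = 5, c = 6, d = -4, e = 2.
So f(t) = -4t^4 + 5t^3 + 6t^2 - 4t + 2.
Check: f(-2) = -70. ✓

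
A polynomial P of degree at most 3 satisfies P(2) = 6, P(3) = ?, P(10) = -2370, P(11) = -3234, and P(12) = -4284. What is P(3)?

The 4 known points determine the degree-3 polynomial uniquely.
Write P(u) = au^3 + bu^2 + cu + d. Substituting each data point gives a linear system:
  8a + 4b + 2c + d = 6
  1000a + 100b + 10c + d = -2370
  1331a + 121b + 11c + d = -3234
  1728a + 144b + 12c + d = -4284
Solving the system yields a = -3, b = 6, c = 3, d = 0.
So P(u) = -3u³ + 6u² + 3u.
Then P(3) = -18.

-18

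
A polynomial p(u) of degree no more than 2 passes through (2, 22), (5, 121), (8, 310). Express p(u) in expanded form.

p(u) = 5u^2 - 2u + 6

Write p(u) = au^2 + bu + c. Substituting each data point gives a linear system:
  4a + 2b + c = 22
  25a + 5b + c = 121
  64a + 8b + c = 310
Solving the system yields a = 5, b = -2, c = 6.
So p(u) = 5u^2 - 2u + 6.
Check: p(8) = 310. ✓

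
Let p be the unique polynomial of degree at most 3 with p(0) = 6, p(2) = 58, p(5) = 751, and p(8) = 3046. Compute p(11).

7915

Write p(u) = au^3 + bu^2 + cu + d. Substituting each data point gives a linear system:
  d = 6
  8a + 4b + 2c + d = 58
  125a + 25b + 5c + d = 751
  512a + 64b + 8c + d = 3046
Solving the system yields a = 6, b = -1, c = 4, d = 6.
So p(u) = 6u^3 - u^2 + 4u + 6.
Then p(11) = 7915.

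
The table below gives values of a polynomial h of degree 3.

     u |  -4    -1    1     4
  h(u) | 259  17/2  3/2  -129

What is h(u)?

h(u) = -3u^3 + 4u^2 - (1/2)u + 1

Using the Lagrange interpolation formula with nodes -4, -1, 1, 4:
  L_0(u) = (u + 1)(u - 1)(u - 4) / -120
  L_1(u) = (u + 4)(u - 1)(u - 4) / 30
  L_2(u) = (u + 4)(u + 1)(u - 4) / -30
  L_3(u) = (u + 4)(u + 1)(u - 1) / 120
Then h(u) = 259·L_0(u) + 17/2·L_1(u) + 3/2·L_2(u) - 129·L_3(u).
Expanding and collecting terms gives h(u) = -3u^3 + 4u^2 - (1/2)u + 1.
Check: h(1) = 3/2. ✓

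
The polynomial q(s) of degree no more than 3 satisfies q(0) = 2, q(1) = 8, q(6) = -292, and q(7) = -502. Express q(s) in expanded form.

q(s) = -2s^3 + 3s^2 + 5s + 2

Using the Lagrange interpolation formula with nodes 0, 1, 6, 7:
  L_0(s) = (s - 1)(s - 6)(s - 7) / -42
  L_1(s) = s(s - 6)(s - 7) / 30
  L_2(s) = s(s - 1)(s - 7) / -30
  L_3(s) = s(s - 1)(s - 6) / 42
Then q(s) = 2·L_0(s) + 8·L_1(s) - 292·L_2(s) - 502·L_3(s).
Expanding and collecting terms gives q(s) = -2s^3 + 3s^2 + 5s + 2.
Check: q(7) = -502. ✓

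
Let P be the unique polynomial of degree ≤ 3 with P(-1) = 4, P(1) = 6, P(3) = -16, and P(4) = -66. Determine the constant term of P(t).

Write P(t) = at^3 + bt^2 + ct + d. Substituting each data point gives a linear system:
  -a + b - c + d = 4
  a + b + c + d = 6
  27a + 9b + 3c + d = -16
  64a + 16b + 4c + d = -66
Solving the system yields a = -2, b = 3, c = 3, d = 2.
So P(t) = -2t^3 + 3t^2 + 3t + 2.
The constant term is 2.

2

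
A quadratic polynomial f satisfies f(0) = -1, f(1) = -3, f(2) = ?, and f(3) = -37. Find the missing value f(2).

-15

On equispaced nodes a degree-2 polynomial has vanishing third forward difference, so
  - f(0) + 3·f(1) - 3·f(2) + f(3) = 0.
Substituting the known values and solving for f(2):
  -3·f(2) = 45
  f(2) = -15.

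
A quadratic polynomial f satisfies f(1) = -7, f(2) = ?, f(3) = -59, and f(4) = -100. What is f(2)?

-28

The 3 known points determine the degree-2 polynomial uniquely.
Write f(n) = an^2 + bn + c. Substituting each data point gives a linear system:
  a + b + c = -7
  9a + 3b + c = -59
  16a + 4b + c = -100
Solving the system yields a = -5, b = -6, c = 4.
So f(n) = -5n² - 6n + 4.
Then f(2) = -28.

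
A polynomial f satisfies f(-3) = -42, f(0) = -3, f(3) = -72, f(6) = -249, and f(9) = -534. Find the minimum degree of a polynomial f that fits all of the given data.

Forward differences of the values at n = -3, 0, 3, 6, 9:
  f  : -42  -3  -72  -249  -534
  Δ  : 39  -69  -177  -285
  Δ^2: -108  -108  -108
  Δ^3: 0  0
  Δ^4: 0
The second differences are constant (-108) and nonzero, while all higher differences vanish, so the minimal degree is 2.

2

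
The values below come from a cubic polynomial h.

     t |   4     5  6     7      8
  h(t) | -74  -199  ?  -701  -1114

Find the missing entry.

The 4 known points determine the degree-3 polynomial uniquely.
Write h(t) = at^3 + bt^2 + ct + d. Substituting each data point gives a linear system:
  64a + 16b + 4c + d = -74
  125a + 25b + 5c + d = -199
  343a + 49b + 7c + d = -701
  512a + 64b + 8c + d = -1114
Solving the system yields a = -3, b = 6, c = 4, d = 6.
So h(t) = -3t^3 + 6t^2 + 4t + 6.
Then h(6) = -402.

-402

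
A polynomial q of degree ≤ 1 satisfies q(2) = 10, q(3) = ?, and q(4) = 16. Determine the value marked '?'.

13

On equispaced nodes a degree-1 polynomial has vanishing second forward difference, so
  q(2) - 2·q(3) + q(4) = 0.
Substituting the known values and solving for q(3):
  -2·q(3) = -26
  q(3) = 13.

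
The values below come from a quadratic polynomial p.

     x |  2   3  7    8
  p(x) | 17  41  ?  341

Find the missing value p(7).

The 3 known points determine the degree-2 polynomial uniquely.
Write p(x) = ax^2 + bx + c. Substituting each data point gives a linear system:
  4a + 2b + c = 17
  9a + 3b + c = 41
  64a + 8b + c = 341
Solving the system yields a = 6, b = -6, c = 5.
So p(x) = 6x² - 6x + 5.
Then p(7) = 257.

257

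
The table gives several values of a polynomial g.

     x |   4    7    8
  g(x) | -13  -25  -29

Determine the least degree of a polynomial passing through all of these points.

1

Divided differences on the nodes 4, 7, 8:
  order 0: -13  -25  -29
  order 1: -4  -4
  order 2: 0
The order-1 divided differences are all -4 (nonzero) and every higher order vanishes, so the data lies on a polynomial of degree exactly 1.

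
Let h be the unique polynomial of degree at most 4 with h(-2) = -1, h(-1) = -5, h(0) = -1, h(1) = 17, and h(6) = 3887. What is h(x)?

Using the Lagrange interpolation formula with nodes -2, -1, 0, 1, 6:
  L_0(x) = (x + 1)x(x - 1)(x - 6) / 48
  L_1(x) = (x + 2)x(x - 1)(x - 6) / -14
  L_2(x) = (x + 2)(x + 1)(x - 1)(x - 6) / 12
  L_3(x) = (x + 2)(x + 1)x(x - 6) / -30
  L_4(x) = (x + 2)(x + 1)x(x - 1) / 1680
Then h(x) = -1·L_0(x) - 5·L_1(x) - 1·L_2(x) + 17·L_3(x) + 3887·L_4(x).
Expanding and collecting terms gives h(x) = 2x^4 + 5x^3 + 5x^2 + 6x - 1.
Check: h(0) = -1. ✓

h(x) = 2x^4 + 5x^3 + 5x^2 + 6x - 1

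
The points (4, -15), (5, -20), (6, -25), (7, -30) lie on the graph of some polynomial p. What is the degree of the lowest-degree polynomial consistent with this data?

1

Forward differences of the values at s = 4, 5, 6, 7:
  p  : -15  -20  -25  -30
  Δ  : -5  -5  -5
  Δ^2: 0  0
  Δ^3: 0
The first differences are constant (-5) and nonzero, while all higher differences vanish, so the minimal degree is 1.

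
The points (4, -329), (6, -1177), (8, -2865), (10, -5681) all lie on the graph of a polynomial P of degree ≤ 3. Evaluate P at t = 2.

-33

Forward differences of the values at t = 4, 6, 8, 10:
  P  : -329  -1177  -2865  -5681
  Δ  : -848  -1688  -2816
  Δ^2: -840  -1128
  Δ^3: -288
The third differences are constant, confirming degree 3.
Interpolating (Newton forward form) and evaluating at t = 2 gives P(2) = -33.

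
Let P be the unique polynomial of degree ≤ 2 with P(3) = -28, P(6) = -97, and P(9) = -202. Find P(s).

P(s) = -2s^2 - 5s + 5

Using the Lagrange interpolation formula with nodes 3, 6, 9:
  L_0(s) = (s - 6)(s - 9) / 18
  L_1(s) = (s - 3)(s - 9) / -9
  L_2(s) = (s - 3)(s - 6) / 18
Then P(s) = -28·L_0(s) - 97·L_1(s) - 202·L_2(s).
Expanding and collecting terms gives P(s) = -2s^2 - 5s + 5.
Check: P(6) = -97. ✓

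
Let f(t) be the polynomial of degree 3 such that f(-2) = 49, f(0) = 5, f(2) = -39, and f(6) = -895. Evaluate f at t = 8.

-2091

Write f(t) = at^3 + bt^2 + ct + d. Substituting each data point gives a linear system:
  -8a + 4b - 2c + d = 49
  d = 5
  8a + 4b + 2c + d = -39
  216a + 36b + 6c + d = -895
Solving the system yields a = -4, b = 0, c = -6, d = 5.
So f(t) = -4t^3 - 6t + 5.
Then f(8) = -2091.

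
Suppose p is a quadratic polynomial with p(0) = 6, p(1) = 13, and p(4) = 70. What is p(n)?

p(n) = 3n^2 + 4n + 6

Using the Lagrange interpolation formula with nodes 0, 1, 4:
  L_0(n) = (n - 1)(n - 4) / 4
  L_1(n) = n(n - 4) / -3
  L_2(n) = n(n - 1) / 12
Then p(n) = 6·L_0(n) + 13·L_1(n) + 70·L_2(n).
Expanding and collecting terms gives p(n) = 3n^2 + 4n + 6.
Check: p(4) = 70. ✓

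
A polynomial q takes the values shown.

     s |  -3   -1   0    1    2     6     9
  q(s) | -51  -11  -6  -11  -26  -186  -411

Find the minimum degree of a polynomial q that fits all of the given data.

Divided differences on the nodes -3, -1, 0, 1, 2, 6, 9:
  order 0: -51  -11  -6  -11  -26  -186  -411
  order 1: 20  5  -5  -15  -40  -75
  order 2: -5  -5  -5  -5  -5
  order 3: 0  0  0  0
  order 4: 0  0  0
  order 5: 0  0
  order 6: 0
The order-2 divided differences are all -5 (nonzero) and every higher order vanishes, so the data lies on a polynomial of degree exactly 2.

2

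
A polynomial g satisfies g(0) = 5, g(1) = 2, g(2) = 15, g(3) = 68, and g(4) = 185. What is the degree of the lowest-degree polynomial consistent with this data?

Forward differences of the values at s = 0, 1, 2, 3, 4:
  g  : 5  2  15  68  185
  Δ  : -3  13  53  117
  Δ^2: 16  40  64
  Δ^3: 24  24
  Δ^4: 0
The third differences are constant (24) and nonzero, while all higher differences vanish, so the minimal degree is 3.

3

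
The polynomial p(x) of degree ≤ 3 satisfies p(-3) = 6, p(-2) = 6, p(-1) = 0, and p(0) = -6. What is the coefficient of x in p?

Write p(x) = ax^3 + bx^2 + cx + d. Substituting each data point gives a linear system:
  -27a + 9b - 3c + d = 6
  -8a + 4b - 2c + d = 6
  -a + b - c + d = 0
  d = -6
Solving the system yields a = 1, b = 3, c = -4, d = -6.
So p(x) = x³ + 3x² - 4x - 6.
The coefficient of x is -4.

-4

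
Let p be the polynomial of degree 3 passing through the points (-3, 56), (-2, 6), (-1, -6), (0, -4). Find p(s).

Write p(s) = as^3 + bs^2 + cs + d. Substituting each data point gives a linear system:
  -27a + 9b - 3c + d = 56
  -8a + 4b - 2c + d = 6
  -a + b - c + d = -6
  d = -4
Solving the system yields a = -4, b = -5, c = 1, d = -4.
So p(s) = -4s³ - 5s² + s - 4.
Check: p(0) = -4. ✓

p(s) = -4s^3 - 5s^2 + s - 4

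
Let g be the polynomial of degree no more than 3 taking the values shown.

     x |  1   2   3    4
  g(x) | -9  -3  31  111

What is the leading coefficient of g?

Write g(x) = ax^3 + bx^2 + cx + d. Substituting each data point gives a linear system:
  a + b + c + d = -9
  8a + 4b + 2c + d = -3
  27a + 9b + 3c + d = 31
  64a + 16b + 4c + d = 111
Solving the system yields a = 3, b = -4, c = -3, d = -5.
So g(x) = 3x³ - 4x² - 3x - 5.
The leading coefficient is 3.

3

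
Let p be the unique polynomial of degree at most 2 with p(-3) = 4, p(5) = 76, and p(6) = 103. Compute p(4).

Using the Lagrange interpolation formula with nodes -3, 5, 6:
  L_0(s) = (s - 5)(s - 6) / 72
  L_1(s) = (s + 3)(s - 6) / -8
  L_2(s) = (s + 3)(s - 5) / 9
Then p(s) = 4·L_0(s) + 76·L_1(s) + 103·L_2(s).
Expanding and collecting terms gives p(s) = 2s² + 5s + 1.
Evaluating at s = 4: p(4) = 53.

53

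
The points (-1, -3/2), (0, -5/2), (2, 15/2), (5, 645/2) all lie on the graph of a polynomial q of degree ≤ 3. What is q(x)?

q(x) = 3x^3 - x^2 - 5x - 5/2

Using the Lagrange interpolation formula with nodes -1, 0, 2, 5:
  L_0(x) = x(x - 2)(x - 5) / -18
  L_1(x) = (x + 1)(x - 2)(x - 5) / 10
  L_2(x) = (x + 1)x(x - 5) / -18
  L_3(x) = (x + 1)x(x - 2) / 90
Then q(x) = -3/2·L_0(x) - 5/2·L_1(x) + 15/2·L_2(x) + 645/2·L_3(x).
Expanding and collecting terms gives q(x) = 3x^3 - x^2 - 5x - 5/2.
Check: q(0) = -5/2. ✓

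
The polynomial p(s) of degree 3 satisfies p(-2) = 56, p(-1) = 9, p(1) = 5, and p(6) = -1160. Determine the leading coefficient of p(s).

-6

Write p(s) = as^3 + bs^2 + cs + d. Substituting each data point gives a linear system:
  -8a + 4b - 2c + d = 56
  -a + b - c + d = 9
  a + b + c + d = 5
  216a + 36b + 6c + d = -1160
Solving the system yields a = -6, b = 3, c = 4, d = 4.
So p(s) = -6s^3 + 3s^2 + 4s + 4.
The leading coefficient is -6.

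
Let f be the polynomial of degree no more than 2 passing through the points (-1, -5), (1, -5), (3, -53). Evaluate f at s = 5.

Forward differences of the values at s = -1, 1, 3:
  f  : -5  -5  -53
  Δ  : 0  -48
  Δ^2: -48
The second differences are constant, confirming degree 2.
Interpolating (Newton forward form) and evaluating at s = 5 gives f(5) = -149.

-149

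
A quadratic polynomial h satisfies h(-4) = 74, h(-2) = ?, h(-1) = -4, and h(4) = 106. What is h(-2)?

10

The 3 known points determine the degree-2 polynomial uniquely.
Write h(x) = ax^2 + bx + c. Substituting each data point gives a linear system:
  16a - 4b + c = 74
  a - b + c = -4
  16a + 4b + c = 106
Solving the system yields a = 6, b = 4, c = -6.
So h(x) = 6x² + 4x - 6.
Then h(-2) = 10.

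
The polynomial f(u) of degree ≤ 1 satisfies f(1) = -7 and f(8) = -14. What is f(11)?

-17

Write f(u) = au + b. Substituting each data point gives a linear system:
  a + b = -7
  8a + b = -14
Solving the system yields a = -1, b = -6.
So f(u) = -u - 6.
Then f(11) = -17.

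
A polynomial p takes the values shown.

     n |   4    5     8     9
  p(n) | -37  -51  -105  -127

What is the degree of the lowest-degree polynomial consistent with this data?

2

Divided differences on the nodes 4, 5, 8, 9:
  order 0: -37  -51  -105  -127
  order 1: -14  -18  -22
  order 2: -1  -1
  order 3: 0
The order-2 divided differences are all -1 (nonzero) and every higher order vanishes, so the data lies on a polynomial of degree exactly 2.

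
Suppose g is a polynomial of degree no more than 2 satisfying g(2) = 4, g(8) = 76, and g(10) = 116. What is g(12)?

Write g(t) = at^2 + bt + c. Substituting each data point gives a linear system:
  4a + 2b + c = 4
  64a + 8b + c = 76
  100a + 10b + c = 116
Solving the system yields a = 1, b = 2, c = -4.
So g(t) = t^2 + 2t - 4.
Then g(12) = 164.

164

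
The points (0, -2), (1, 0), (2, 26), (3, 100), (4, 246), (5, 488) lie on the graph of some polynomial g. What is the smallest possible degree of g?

Forward differences of the values at n = 0, 1, 2, 3, 4, 5:
  g  : -2  0  26  100  246  488
  Δ  : 2  26  74  146  242
  Δ^2: 24  48  72  96
  Δ^3: 24  24  24
  Δ^4: 0  0
  Δ^5: 0
The third differences are constant (24) and nonzero, while all higher differences vanish, so the minimal degree is 3.

3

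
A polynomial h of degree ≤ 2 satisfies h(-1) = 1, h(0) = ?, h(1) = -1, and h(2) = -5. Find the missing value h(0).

On equispaced nodes a degree-2 polynomial has vanishing third forward difference, so
  - h(-1) + 3·h(0) - 3·h(1) + h(2) = 0.
Substituting the known values and solving for h(0):
  3·h(0) = 3
  h(0) = 1.

1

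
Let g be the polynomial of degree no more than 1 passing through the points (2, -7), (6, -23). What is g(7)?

Write g(n) = an + b. Substituting each data point gives a linear system:
  2a + b = -7
  6a + b = -23
Solving the system yields a = -4, b = 1.
So g(n) = -4n + 1.
Then g(7) = -27.

-27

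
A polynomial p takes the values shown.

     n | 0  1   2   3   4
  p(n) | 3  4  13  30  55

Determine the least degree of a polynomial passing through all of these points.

2

Forward differences of the values at n = 0, 1, 2, 3, 4:
  p  : 3  4  13  30  55
  Δ  : 1  9  17  25
  Δ^2: 8  8  8
  Δ^3: 0  0
  Δ^4: 0
The second differences are constant (8) and nonzero, while all higher differences vanish, so the minimal degree is 2.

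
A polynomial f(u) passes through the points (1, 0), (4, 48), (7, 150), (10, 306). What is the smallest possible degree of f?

Forward differences of the values at u = 1, 4, 7, 10:
  f  : 0  48  150  306
  Δ  : 48  102  156
  Δ^2: 54  54
  Δ^3: 0
The second differences are constant (54) and nonzero, while all higher differences vanish, so the minimal degree is 2.

2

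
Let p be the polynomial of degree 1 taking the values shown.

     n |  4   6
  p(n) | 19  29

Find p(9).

Using the Lagrange interpolation formula with nodes 4, 6:
  L_0(n) = (n - 6) / -2
  L_1(n) = (n - 4) / 2
Then p(n) = 19·L_0(n) + 29·L_1(n).
Expanding and collecting terms gives p(n) = 5n - 1.
Evaluating at n = 9: p(9) = 44.

44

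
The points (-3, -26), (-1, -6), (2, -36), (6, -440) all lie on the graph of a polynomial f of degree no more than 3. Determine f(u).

Using the Lagrange interpolation formula with nodes -3, -1, 2, 6:
  L_0(u) = (u + 1)(u - 2)(u - 6) / -90
  L_1(u) = (u + 3)(u - 2)(u - 6) / 42
  L_2(u) = (u + 3)(u + 1)(u - 6) / -60
  L_3(u) = (u + 3)(u + 1)(u - 2) / 252
Then f(u) = -26·L_0(u) - 6·L_1(u) - 36·L_2(u) - 440·L_3(u).
Expanding and collecting terms gives f(u) = -u^3 - 6u^2 - u - 2.
Check: f(6) = -440. ✓

f(u) = -u^3 - 6u^2 - u - 2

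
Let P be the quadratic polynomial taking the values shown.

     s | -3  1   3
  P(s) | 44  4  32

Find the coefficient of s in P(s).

Write P(s) = as^2 + bs + c. Substituting each data point gives a linear system:
  9a - 3b + c = 44
  a + b + c = 4
  9a + 3b + c = 32
Solving the system yields a = 4, b = -2, c = 2.
So P(s) = 4s^2 - 2s + 2.
The coefficient of s is -2.

-2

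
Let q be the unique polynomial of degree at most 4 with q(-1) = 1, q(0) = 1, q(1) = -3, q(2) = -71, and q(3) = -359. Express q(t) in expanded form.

Write q(t) = at^4 + bt^3 + ct^2 + dt + e. Substituting each data point gives a linear system:
  a - b + c - d + e = 1
  e = 1
  a + b + c + d + e = -3
  16a + 8b + 4c + 2d + e = -71
  81a + 27b + 9c + 3d + e = -359
Solving the system yields a = -4, b = -2, c = 2, d = 0, e = 1.
So q(t) = -4t^4 - 2t^3 + 2t^2 + 1.
Check: q(0) = 1. ✓

q(t) = -4t^4 - 2t^3 + 2t^2 + 1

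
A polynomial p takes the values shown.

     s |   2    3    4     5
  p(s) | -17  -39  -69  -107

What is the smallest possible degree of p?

2

Forward differences of the values at s = 2, 3, 4, 5:
  p  : -17  -39  -69  -107
  Δ  : -22  -30  -38
  Δ^2: -8  -8
  Δ^3: 0
The second differences are constant (-8) and nonzero, while all higher differences vanish, so the minimal degree is 2.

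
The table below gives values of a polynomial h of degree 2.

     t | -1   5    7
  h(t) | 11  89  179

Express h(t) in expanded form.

Using the Lagrange interpolation formula with nodes -1, 5, 7:
  L_0(t) = (t - 5)(t - 7) / 48
  L_1(t) = (t + 1)(t - 7) / -12
  L_2(t) = (t + 1)(t - 5) / 16
Then h(t) = 11·L_0(t) + 89·L_1(t) + 179·L_2(t).
Expanding and collecting terms gives h(t) = 4t² - 3t + 4.
Check: h(-1) = 11. ✓

h(t) = 4t^2 - 3t + 4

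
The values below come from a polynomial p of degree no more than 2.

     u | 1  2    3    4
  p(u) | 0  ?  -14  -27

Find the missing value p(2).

-5

The 3 known points determine the degree-2 polynomial uniquely.
Write p(u) = au^2 + bu + c. Substituting each data point gives a linear system:
  a + b + c = 0
  9a + 3b + c = -14
  16a + 4b + c = -27
Solving the system yields a = -2, b = 1, c = 1.
So p(u) = -2u^2 + u + 1.
Then p(2) = -5.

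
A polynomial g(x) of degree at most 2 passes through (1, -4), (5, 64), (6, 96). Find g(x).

Write g(x) = ax^2 + bx + c. Substituting each data point gives a linear system:
  a + b + c = -4
  25a + 5b + c = 64
  36a + 6b + c = 96
Solving the system yields a = 3, b = -1, c = -6.
So g(x) = 3x^2 - x - 6.
Check: g(1) = -4. ✓

g(x) = 3x^2 - x - 6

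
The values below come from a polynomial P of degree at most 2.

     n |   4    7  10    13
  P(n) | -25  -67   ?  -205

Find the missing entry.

The 3 known points determine the degree-2 polynomial uniquely.
Write P(n) = an^2 + bn + c. Substituting each data point gives a linear system:
  16a + 4b + c = -25
  49a + 7b + c = -67
  169a + 13b + c = -205
Solving the system yields a = -1, b = -3, c = 3.
So P(n) = -n^2 - 3n + 3.
Then P(10) = -127.

-127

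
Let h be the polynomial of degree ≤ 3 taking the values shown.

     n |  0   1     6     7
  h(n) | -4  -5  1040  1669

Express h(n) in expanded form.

Using the Lagrange interpolation formula with nodes 0, 1, 6, 7:
  L_0(n) = (n - 1)(n - 6)(n - 7) / -42
  L_1(n) = n(n - 6)(n - 7) / 30
  L_2(n) = n(n - 1)(n - 7) / -30
  L_3(n) = n(n - 1)(n - 6) / 42
Then h(n) = -4·L_0(n) - 5·L_1(n) + 1040·L_2(n) + 1669·L_3(n).
Expanding and collecting terms gives h(n) = 5n^3 - 6n - 4.
Check: h(7) = 1669. ✓

h(n) = 5n^3 - 6n - 4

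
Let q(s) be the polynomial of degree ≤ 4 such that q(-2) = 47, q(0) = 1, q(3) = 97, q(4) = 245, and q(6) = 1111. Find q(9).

Using the Lagrange interpolation formula with nodes -2, 0, 3, 4, 6:
  L_0(s) = s(s - 3)(s - 4)(s - 6) / 480
  L_1(s) = (s + 2)(s - 3)(s - 4)(s - 6) / -144
  L_2(s) = (s + 2)s(s - 4)(s - 6) / 45
  L_3(s) = (s + 2)s(s - 3)(s - 6) / -48
  L_4(s) = (s + 2)s(s - 3)(s - 4) / 288
Then q(s) = 47·L_0(s) + 1·L_1(s) + 97·L_2(s) + 245·L_3(s) + 1111·L_4(s).
Expanding and collecting terms gives q(s) = s⁴ - 2s³ + 6s² + 5s + 1.
Evaluating at s = 9: q(9) = 5635.

5635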